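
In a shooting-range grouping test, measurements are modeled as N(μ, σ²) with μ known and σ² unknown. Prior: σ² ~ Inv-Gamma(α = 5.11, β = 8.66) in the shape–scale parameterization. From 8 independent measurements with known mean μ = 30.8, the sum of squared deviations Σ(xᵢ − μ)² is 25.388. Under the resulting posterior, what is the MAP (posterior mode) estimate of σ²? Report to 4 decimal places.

2.1122

With known mean μ and an Inverse-Gamma(α, β) prior on σ², the Normal likelihood is conjugate: posterior is Inv-Gamma(α + n/2, β + Σ(xᵢ−μ)²/2).
Posterior: Inv-Gamma(5.11 + 8/2, 8.66 + 25.388/2) = Inv-Gamma(9.11, 21.3540).
Mode = β/(α+1) = 21.3540/10.11 = 2.1122.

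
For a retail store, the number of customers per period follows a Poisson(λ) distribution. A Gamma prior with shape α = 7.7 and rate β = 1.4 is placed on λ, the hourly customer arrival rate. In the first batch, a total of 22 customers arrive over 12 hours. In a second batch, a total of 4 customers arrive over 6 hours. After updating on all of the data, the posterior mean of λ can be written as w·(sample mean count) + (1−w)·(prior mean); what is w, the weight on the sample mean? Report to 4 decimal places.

0.9278

With a Gamma(shape α, rate β) prior, the Poisson likelihood is conjugate: the posterior is Gamma(α + ΣXᵢ, β + n).
Total number of hours: n = 12 + 6 = 18.
Posterior mean = (α₀+S)/(β₀+n) = [n/(β₀+n)]·(S/n) + [β₀/(β₀+n)]·(α₀/β₀), so only n and β₀ enter the weight.
Weight on data w = n/(β₀+n) = 18/(1.4+18) = 18/19.4 = 0.9278.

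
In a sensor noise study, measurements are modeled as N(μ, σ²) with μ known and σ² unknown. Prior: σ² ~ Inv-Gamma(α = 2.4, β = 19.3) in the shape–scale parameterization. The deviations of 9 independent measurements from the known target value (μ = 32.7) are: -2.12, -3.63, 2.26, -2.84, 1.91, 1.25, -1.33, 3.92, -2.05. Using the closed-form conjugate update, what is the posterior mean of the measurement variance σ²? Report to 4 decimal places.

8.1350

With known mean μ and an Inverse-Gamma(α, β) prior on σ², the Normal likelihood is conjugate: posterior is Inv-Gamma(α + n/2, β + Σ(xᵢ−μ)²/2).
Σ(xᵢ−μ)² = (-2.12)² + (-3.63)² + (2.26)² + (-2.84)² + (1.91)² + (1.25)² + (-1.33)² + (3.92)² + (-2.05)² = 57.3929.
Posterior: Inv-Gamma(2.4 + 9/2, 19.3 + 57.3929/2) = Inv-Gamma(6.90, 47.99645).
E[σ²|data] = β/(α−1) = 47.99645/5.90 = 8.1350.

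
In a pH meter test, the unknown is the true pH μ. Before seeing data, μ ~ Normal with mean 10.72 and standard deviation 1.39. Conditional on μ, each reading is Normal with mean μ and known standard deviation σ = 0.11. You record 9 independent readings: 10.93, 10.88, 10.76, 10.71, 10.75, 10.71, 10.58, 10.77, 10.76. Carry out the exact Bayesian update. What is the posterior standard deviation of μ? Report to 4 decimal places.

0.0367

For Normal data with known variance σ², a Normal(μ₀, σ₀²) prior on μ is conjugate. Posterior precision = 1/σ₀² + n/σ²; posterior mean is the precision-weighted average of μ₀ and x̄.
σ₀² = 1.39² = 1.9321, σ² = 0.11² = 0.0121; σ² + n·σ₀² = 0.0121 + 9·1.9321 = 17.401.
Posterior precision = 1/σ₀² + n/σ² = 1/1.9321 + 9/0.0121 = (σ² + n·σ₀²)/(σ₀²σ²) = 17.401/(1.9321·0.0121); posterior variance σₙ² = σ₀²σ²/(σ² + n·σ₀²) = 1.9321·0.0121/17.401 = 0.001344.
Posterior SD = √σₙ² = √(1.9321·0.0121/17.401) = 0.0367.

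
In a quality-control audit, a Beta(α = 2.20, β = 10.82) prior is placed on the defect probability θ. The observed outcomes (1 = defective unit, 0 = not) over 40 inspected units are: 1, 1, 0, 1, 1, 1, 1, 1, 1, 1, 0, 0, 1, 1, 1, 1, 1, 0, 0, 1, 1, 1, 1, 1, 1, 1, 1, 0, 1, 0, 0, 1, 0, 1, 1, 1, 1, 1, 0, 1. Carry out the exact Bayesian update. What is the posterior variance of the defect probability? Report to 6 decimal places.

0.004415

The Beta prior is conjugate to a Binomial/Bernoulli likelihood; the update adds successes to α and failures to β.
Posterior: Beta(α+k, β+n−k) = Beta(2.20+30, 10.82+10) = Beta(32.20, 20.82).
Var = αβ/((α+β)²(α+β+1)) = 32.20·20.82/(53.02²·54.02) = 0.004415.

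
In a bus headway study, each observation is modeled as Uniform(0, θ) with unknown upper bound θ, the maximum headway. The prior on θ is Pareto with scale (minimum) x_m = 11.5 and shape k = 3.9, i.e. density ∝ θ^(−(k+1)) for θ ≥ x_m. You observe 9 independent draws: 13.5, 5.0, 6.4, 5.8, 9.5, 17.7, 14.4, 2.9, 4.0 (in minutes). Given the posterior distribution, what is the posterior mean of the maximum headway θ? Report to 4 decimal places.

A Pareto(scale x_m, shape k) prior on the upper bound θ of Uniform(0, θ) is conjugate: posterior is Pareto(max(x_m, max xᵢ), k + n).
Sample maximum = 17.7; prior scale x_m = 11.5 → posterior scale = max = 17.7.
Posterior shape = 3.9 + 9 = 12.9.
E[θ|data] = k·x_m/(k−1) = 12.9·17.7/11.9 = 19.1874.

19.1874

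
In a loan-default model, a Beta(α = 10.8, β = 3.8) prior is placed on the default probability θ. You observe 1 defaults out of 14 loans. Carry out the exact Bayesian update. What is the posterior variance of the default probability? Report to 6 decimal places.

0.008188

The Beta prior is conjugate to a Binomial/Bernoulli likelihood; the update adds successes to α and failures to β.
Posterior: Beta(α+k, β+n−k) = Beta(10.8+1, 3.8+13) = Beta(11.8, 16.8).
Var = αβ/((α+β)²(α+β+1)) = 11.8·16.8/(28.6²·29.6) = 0.008188.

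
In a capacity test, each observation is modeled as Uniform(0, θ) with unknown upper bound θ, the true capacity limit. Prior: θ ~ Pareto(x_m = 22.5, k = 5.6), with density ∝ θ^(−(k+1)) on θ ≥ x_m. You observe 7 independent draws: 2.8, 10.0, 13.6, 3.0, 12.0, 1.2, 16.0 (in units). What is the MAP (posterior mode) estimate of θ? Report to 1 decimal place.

22.5

A Pareto(scale x_m, shape k) prior on the upper bound θ of Uniform(0, θ) is conjugate: posterior is Pareto(max(x_m, max xᵢ), k + n).
Sample maximum = 16.0; prior scale x_m = 22.5 → posterior scale = max = 22.5.
Posterior shape = 5.6 + 7 = 12.6.
The Pareto density is decreasing on [x_m, ∞), so the mode is x_m = 22.5.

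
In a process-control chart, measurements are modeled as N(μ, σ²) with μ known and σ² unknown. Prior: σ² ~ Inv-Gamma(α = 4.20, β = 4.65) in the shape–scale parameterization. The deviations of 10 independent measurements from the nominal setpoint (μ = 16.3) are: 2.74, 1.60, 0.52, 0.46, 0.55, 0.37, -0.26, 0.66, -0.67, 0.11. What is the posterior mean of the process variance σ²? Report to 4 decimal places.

With known mean μ and an Inverse-Gamma(α, β) prior on σ², the Normal likelihood is conjugate: posterior is Inv-Gamma(α + n/2, β + Σ(xᵢ−μ)²/2).
Σ(xᵢ−μ)² = (2.74)² + (1.60)² + (0.52)² + (0.46)² + (0.55)² + (0.37)² + (-0.26)² + (0.66)² + (-0.67)² + (0.11)² = 11.9532.
Posterior: Inv-Gamma(4.20 + 10/2, 4.65 + 11.9532/2) = Inv-Gamma(9.20, 10.62660).
E[σ²|data] = β/(α−1) = 10.62660/8.20 = 1.2959.

1.2959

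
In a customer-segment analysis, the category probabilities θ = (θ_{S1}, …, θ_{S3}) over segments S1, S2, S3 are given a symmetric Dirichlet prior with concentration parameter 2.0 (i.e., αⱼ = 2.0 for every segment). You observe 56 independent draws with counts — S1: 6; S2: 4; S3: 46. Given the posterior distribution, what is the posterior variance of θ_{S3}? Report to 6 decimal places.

0.002775

The Dirichlet prior is conjugate to the Multinomial likelihood: each posterior αⱼ = prior αⱼ + observed count nⱼ.
Posterior concentration: (8.0, 6.0, 48.0), total = 62.0.
Var[θ_j] = α_j(Σα−α_j)/((Σα)²(Σα+1)) = 48.0·14.0/(62.0²·63.0) = 0.002775.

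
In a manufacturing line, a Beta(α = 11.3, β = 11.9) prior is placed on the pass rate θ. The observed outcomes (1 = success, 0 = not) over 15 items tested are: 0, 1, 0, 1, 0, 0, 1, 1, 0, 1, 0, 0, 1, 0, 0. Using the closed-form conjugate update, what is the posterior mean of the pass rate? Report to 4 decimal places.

The Beta prior is conjugate to a Binomial/Bernoulli likelihood; the update adds successes to α and failures to β.
Posterior: Beta(α+k, β+n−k) = Beta(11.3+6, 11.9+9) = Beta(17.3, 20.9).
Posterior mean = α/(α+β) = 17.3/38.2 = 0.4529.

0.4529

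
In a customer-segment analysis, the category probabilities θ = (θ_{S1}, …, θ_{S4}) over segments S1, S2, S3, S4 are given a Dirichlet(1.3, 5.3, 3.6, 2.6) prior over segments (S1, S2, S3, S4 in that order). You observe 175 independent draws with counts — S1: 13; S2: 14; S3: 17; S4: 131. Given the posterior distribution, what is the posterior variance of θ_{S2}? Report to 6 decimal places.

0.000488

The Dirichlet prior is conjugate to the Multinomial likelihood: each posterior αⱼ = prior αⱼ + observed count nⱼ.
Posterior concentration: (14.3, 19.3, 20.6, 133.6), total = 187.8.
Var[θ_j] = α_j(Σα−α_j)/((Σα)²(Σα+1)) = 19.3·168.5/(187.8²·188.8) = 0.000488.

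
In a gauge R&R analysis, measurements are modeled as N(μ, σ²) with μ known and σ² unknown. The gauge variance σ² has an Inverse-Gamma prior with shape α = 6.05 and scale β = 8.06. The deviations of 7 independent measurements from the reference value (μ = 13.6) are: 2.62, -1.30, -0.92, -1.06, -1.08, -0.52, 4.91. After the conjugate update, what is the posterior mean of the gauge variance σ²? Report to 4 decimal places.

With known mean μ and an Inverse-Gamma(α, β) prior on σ², the Normal likelihood is conjugate: posterior is Inv-Gamma(α + n/2, β + Σ(xᵢ−μ)²/2).
Σ(xᵢ−μ)² = (2.62)² + (-1.30)² + (-0.92)² + (-1.06)² + (-1.08)² + (-0.52)² + (4.91)² = 36.0693.
Posterior: Inv-Gamma(6.05 + 7/2, 8.06 + 36.0693/2) = Inv-Gamma(9.55, 26.09465).
E[σ²|data] = β/(α−1) = 26.09465/8.55 = 3.0520.

3.0520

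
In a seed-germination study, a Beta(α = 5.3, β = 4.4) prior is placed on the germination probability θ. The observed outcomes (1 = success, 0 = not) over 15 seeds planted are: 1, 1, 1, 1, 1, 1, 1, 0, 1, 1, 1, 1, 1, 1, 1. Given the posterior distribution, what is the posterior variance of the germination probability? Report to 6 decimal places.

The Beta prior is conjugate to a Binomial/Bernoulli likelihood; the update adds successes to α and failures to β.
Posterior: Beta(α+k, β+n−k) = Beta(5.3+14, 4.4+1) = Beta(19.3, 5.4).
Var = αβ/((α+β)²(α+β+1)) = 19.3·5.4/(24.7²·25.7) = 0.006647.

0.006647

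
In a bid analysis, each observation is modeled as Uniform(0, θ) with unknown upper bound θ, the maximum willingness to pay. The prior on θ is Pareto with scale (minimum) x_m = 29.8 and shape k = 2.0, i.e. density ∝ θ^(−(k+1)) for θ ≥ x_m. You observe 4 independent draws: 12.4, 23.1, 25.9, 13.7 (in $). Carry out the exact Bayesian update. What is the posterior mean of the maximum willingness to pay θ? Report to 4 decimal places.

A Pareto(scale x_m, shape k) prior on the upper bound θ of Uniform(0, θ) is conjugate: posterior is Pareto(max(x_m, max xᵢ), k + n).
Sample maximum = 25.9; prior scale x_m = 29.8 → posterior scale = max = 29.8.
Posterior shape = 2.0 + 4 = 6.0.
E[θ|data] = k·x_m/(k−1) = 6.0·29.8/5.0 = 35.7600.

35.7600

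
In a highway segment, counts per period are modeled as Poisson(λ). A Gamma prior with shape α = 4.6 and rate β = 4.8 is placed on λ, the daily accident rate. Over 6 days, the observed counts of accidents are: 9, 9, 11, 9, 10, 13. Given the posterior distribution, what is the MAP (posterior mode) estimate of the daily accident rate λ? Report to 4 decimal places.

5.9815

With a Gamma(shape α, rate β) prior, the Poisson likelihood is conjugate: the posterior is Gamma(α + ΣXᵢ, β + n).
Sum of counts S = 61 over n = 6 days.
Posterior: Gamma(α+S, β+n) = Gamma(4.6+61, 4.8+6) = Gamma(65.6, 10.8).
Mode of Gamma(α,β) for α≥1 is (α−1)/β = 64.6/10.8 = 5.9815.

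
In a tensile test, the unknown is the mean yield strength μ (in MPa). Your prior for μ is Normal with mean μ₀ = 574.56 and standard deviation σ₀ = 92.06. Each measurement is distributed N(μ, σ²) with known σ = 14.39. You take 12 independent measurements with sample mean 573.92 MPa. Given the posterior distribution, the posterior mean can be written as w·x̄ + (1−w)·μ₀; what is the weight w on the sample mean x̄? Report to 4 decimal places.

0.9980

For Normal data with known variance σ², a Normal(μ₀, σ₀²) prior on μ is conjugate. Posterior precision = 1/σ₀² + n/σ²; posterior mean is the precision-weighted average of μ₀ and x̄.
σ₀² = 92.06² = 8475.0436, σ² = 14.39² = 207.0721. Prior precision 1/σ₀² = 1/8475.0436; data precision n/σ² = 12/207.0721.
w = (n/σ²)/(1/σ₀² + n/σ²) = n·σ₀²/(σ² + n·σ₀²) = 12·8475.0436/(207.0721 + 12·8475.0436) = 101700.5232/101907.5953 = 0.9980.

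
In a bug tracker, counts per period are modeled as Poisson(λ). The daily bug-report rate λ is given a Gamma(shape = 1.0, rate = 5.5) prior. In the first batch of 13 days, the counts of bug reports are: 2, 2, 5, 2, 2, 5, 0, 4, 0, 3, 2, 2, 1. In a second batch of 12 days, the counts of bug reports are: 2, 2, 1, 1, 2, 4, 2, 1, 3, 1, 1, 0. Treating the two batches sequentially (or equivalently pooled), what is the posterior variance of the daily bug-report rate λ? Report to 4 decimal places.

0.0548

With a Gamma(shape α, rate β) prior, the Poisson likelihood is conjugate: the posterior is Gamma(α + ΣXᵢ, β + n).
Batch 1: sum of counts S = 30 over n = 13 days.
After batch 1: Gamma(α+S, β+n) = Gamma(1.0+30, 5.5+13) = Gamma(31.0, 18.5).
Batch 2: sum of counts S = 20 over n = 12 days.
After batch 2: Gamma(α+S, β+n) = Gamma(31.0+20, 18.5+12) = Gamma(51.0, 30.5).
Var = α/β² = 51.0/30.5² = 0.0548.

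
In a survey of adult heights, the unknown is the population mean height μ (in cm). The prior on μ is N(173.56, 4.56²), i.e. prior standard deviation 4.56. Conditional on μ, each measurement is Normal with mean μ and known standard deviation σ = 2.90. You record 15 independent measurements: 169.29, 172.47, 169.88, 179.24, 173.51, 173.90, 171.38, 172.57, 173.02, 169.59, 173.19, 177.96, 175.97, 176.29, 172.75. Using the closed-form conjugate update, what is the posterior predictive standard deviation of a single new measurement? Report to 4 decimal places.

For Normal data with known variance σ², a Normal(μ₀, σ₀²) prior on μ is conjugate. Posterior precision = 1/σ₀² + n/σ²; posterior mean is the precision-weighted average of μ₀ and x̄.
σ₀² = 4.56² = 20.7936, σ² = 2.90² = 8.41; σ² + n·σ₀² = 8.41 + 15·20.7936 = 320.314.
Posterior precision = 1/σ₀² + n/σ² = 1/20.7936 + 15/8.41 = (σ² + n·σ₀²)/(σ₀²σ²) = 320.314/(20.7936·8.41); posterior variance σₙ² = σ₀²σ²/(σ² + n·σ₀²) = 20.7936·8.41/320.314 = 0.545946.
Predictive variance for one new observation = σₙ² + σ² = 20.7936·8.41/320.314 + 8.41 = σ²·(σ₀² + 320.314)/320.314 = 8.41·341.1076/320.314 = 8.955946; SD = √(8.41·341.1076/320.314) = 2.9926.

2.9926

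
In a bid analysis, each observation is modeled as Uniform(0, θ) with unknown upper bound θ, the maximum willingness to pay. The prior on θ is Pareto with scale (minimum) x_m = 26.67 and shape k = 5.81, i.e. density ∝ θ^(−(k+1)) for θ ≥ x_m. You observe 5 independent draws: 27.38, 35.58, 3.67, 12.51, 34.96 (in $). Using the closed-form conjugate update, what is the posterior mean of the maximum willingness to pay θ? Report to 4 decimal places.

39.2069

A Pareto(scale x_m, shape k) prior on the upper bound θ of Uniform(0, θ) is conjugate: posterior is Pareto(max(x_m, max xᵢ), k + n).
Sample maximum = 35.58; prior scale x_m = 26.67 → posterior scale = max = 35.58.
Posterior shape = 5.81 + 5 = 10.81.
E[θ|data] = k·x_m/(k−1) = 10.81·35.58/9.81 = 39.2069.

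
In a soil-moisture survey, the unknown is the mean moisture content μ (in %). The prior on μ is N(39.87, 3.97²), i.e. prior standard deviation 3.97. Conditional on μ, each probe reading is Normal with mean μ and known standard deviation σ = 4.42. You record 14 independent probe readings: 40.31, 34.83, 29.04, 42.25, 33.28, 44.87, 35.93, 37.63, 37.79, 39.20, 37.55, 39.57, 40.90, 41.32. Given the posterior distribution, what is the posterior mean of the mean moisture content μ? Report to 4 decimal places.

38.3142

For Normal data with known variance σ², a Normal(μ₀, σ₀²) prior on μ is conjugate. Posterior precision = 1/σ₀² + n/σ²; posterior mean is the precision-weighted average of μ₀ and x̄.
Σxᵢ = 40.31 + 34.83 + 29.04 + 42.25 + 33.28 + 44.87 + 35.93 + 37.63 + 37.79 + 39.20 + 37.55 + 39.57 + 40.90 + 41.32 = 534.47, so n·x̄ = 534.47.
σ₀² = 3.97² = 15.7609, σ² = 4.42² = 19.5364; σ² + n·σ₀² = 19.5364 + 14·15.7609 = 240.189.
Posterior mean = (μ₀/σ₀² + n·x̄/σ²)/(1/σ₀² + n/σ²) = (σ²·μ₀ + σ₀²·n·x̄)/(σ² + n·σ₀²) = (19.5364·39.87 + 15.7609·534.47)/240.189 = 9202.644491/240.189 = 38.3142.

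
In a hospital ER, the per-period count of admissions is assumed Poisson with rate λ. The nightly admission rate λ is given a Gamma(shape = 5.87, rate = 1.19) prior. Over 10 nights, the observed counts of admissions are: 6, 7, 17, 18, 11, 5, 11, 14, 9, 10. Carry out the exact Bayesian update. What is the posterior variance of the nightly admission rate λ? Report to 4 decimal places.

With a Gamma(shape α, rate β) prior, the Poisson likelihood is conjugate: the posterior is Gamma(α + ΣXᵢ, β + n).
Sum of counts S = 108 over n = 10 nights.
Posterior: Gamma(α+S, β+n) = Gamma(5.87+108, 1.19+10) = Gamma(113.87, 11.19).
Var = α/β² = 113.87/11.19² = 0.9094.

0.9094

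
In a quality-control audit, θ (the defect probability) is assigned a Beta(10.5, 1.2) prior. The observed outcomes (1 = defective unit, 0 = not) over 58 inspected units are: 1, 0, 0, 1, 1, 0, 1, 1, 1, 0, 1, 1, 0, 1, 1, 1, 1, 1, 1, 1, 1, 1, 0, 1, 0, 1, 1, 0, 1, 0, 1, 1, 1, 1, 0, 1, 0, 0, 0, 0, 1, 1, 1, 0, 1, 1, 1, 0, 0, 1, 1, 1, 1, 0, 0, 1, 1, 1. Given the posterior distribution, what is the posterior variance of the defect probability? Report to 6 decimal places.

The Beta prior is conjugate to a Binomial/Bernoulli likelihood; the update adds successes to α and failures to β.
Posterior: Beta(α+k, β+n−k) = Beta(10.5+39, 1.2+19) = Beta(49.5, 20.2).
Var = αβ/((α+β)²(α+β+1)) = 49.5·20.2/(69.7²·70.7) = 0.002911.

0.002911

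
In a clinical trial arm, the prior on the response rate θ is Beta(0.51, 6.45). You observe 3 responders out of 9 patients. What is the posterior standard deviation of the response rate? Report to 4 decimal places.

0.1006

The Beta prior is conjugate to a Binomial/Bernoulli likelihood; the update adds successes to α and failures to β.
Posterior: Beta(α+k, β+n−k) = Beta(0.51+3, 6.45+6) = Beta(3.51, 12.45).
Var = αβ/((α+β)²(α+β+1)) = 3.51·12.45/(15.96²·16.96) = 0.01011544; SD = √0.01011544 = 0.1006.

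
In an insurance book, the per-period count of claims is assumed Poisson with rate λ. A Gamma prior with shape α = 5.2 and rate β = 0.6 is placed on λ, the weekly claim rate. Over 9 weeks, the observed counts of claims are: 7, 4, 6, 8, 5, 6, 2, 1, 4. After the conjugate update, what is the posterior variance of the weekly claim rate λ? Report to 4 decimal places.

0.5230

With a Gamma(shape α, rate β) prior, the Poisson likelihood is conjugate: the posterior is Gamma(α + ΣXᵢ, β + n).
Sum of counts S = 43 over n = 9 weeks.
Posterior: Gamma(α+S, β+n) = Gamma(5.2+43, 0.6+9) = Gamma(48.2, 9.6).
Var = α/β² = 48.2/9.6² = 0.5230.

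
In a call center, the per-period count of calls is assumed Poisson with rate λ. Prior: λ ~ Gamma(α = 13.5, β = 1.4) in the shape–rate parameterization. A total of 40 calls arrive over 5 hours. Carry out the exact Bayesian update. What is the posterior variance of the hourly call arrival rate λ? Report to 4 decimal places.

With a Gamma(shape α, rate β) prior, the Poisson likelihood is conjugate: the posterior is Gamma(α + ΣXᵢ, β + n).
Posterior: Gamma(α+S, β+n) = Gamma(13.5+40, 1.4+5) = Gamma(53.5, 6.4).
Var = α/β² = 53.5/6.4² = 1.3062.

1.3062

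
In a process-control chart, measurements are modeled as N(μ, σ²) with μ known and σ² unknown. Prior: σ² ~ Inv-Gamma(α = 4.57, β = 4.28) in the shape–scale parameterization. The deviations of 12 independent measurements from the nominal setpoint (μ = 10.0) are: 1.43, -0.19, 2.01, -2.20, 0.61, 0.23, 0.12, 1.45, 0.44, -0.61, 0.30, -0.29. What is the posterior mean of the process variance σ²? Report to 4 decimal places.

With known mean μ and an Inverse-Gamma(α, β) prior on σ², the Normal likelihood is conjugate: posterior is Inv-Gamma(α + n/2, β + Σ(xᵢ−μ)²/2).
Σ(xᵢ−μ)² = (1.43)² + (-0.19)² + (2.01)² + (-2.20)² + (0.61)² + (0.23)² + (0.12)² + (1.45)² + (0.44)² + (-0.61)² + (0.30)² + (-0.29)² = 14.2428.
Posterior: Inv-Gamma(4.57 + 12/2, 4.28 + 14.2428/2) = Inv-Gamma(10.57, 11.40140).
E[σ²|data] = β/(α−1) = 11.40140/9.57 = 1.1914.

1.1914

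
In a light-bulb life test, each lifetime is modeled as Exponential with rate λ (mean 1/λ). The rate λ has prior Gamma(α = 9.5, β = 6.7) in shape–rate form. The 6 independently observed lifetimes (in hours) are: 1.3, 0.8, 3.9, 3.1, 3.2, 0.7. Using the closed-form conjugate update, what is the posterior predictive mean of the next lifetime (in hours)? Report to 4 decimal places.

With a Gamma(shape α, rate β) prior on the exponential rate λ, the posterior after n observations with total T = Σxᵢ is Gamma(α+n, β+T).
Sum of observations T = 13.0 hours; n = 6.
Posterior: Gamma(9.5+6, 6.7+13.0) = Gamma(15.5, 19.7).
The predictive distribution for the next observation is Lomax; its mean is β/(α−1) = 19.7/14.5 = 1.3586.

1.3586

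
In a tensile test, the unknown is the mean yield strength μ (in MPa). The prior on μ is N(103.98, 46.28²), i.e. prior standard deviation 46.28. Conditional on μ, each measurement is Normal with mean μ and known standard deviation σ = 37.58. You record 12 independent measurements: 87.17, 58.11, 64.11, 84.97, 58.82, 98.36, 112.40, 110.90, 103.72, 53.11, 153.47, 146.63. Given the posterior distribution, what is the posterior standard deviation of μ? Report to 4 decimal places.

For Normal data with known variance σ², a Normal(μ₀, σ₀²) prior on μ is conjugate. Posterior precision = 1/σ₀² + n/σ²; posterior mean is the precision-weighted average of μ₀ and x̄.
σ₀² = 46.28² = 2141.8384, σ² = 37.58² = 1412.2564; σ² + n·σ₀² = 1412.2564 + 12·2141.8384 = 27114.3172.
Posterior precision = 1/σ₀² + n/σ² = 1/2141.8384 + 12/1412.2564 = (σ² + n·σ₀²)/(σ₀²σ²) = 27114.3172/(2141.8384·1412.2564); posterior variance σₙ² = σ₀²σ²/(σ² + n·σ₀²) = 2141.8384·1412.2564/27114.3172 = 111.558221.
Posterior SD = √σₙ² = √(2141.8384·1412.2564/27114.3172) = 10.5621.

10.5621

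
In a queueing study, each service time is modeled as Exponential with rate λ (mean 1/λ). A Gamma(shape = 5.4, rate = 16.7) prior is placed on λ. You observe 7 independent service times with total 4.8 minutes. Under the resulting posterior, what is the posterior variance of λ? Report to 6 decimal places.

With a Gamma(shape α, rate β) prior on the exponential rate λ, the posterior after n observations with total T = Σxᵢ is Gamma(α+n, β+T).
Posterior: Gamma(5.4+7, 16.7+4.8) = Gamma(12.4, 21.5).
Var = α/β² = 0.026825.

0.026825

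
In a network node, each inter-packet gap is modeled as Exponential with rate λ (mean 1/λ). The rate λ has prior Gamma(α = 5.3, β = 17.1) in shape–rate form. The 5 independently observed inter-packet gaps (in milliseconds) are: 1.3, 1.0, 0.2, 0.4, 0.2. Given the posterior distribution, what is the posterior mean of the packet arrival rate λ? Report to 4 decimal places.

With a Gamma(shape α, rate β) prior on the exponential rate λ, the posterior after n observations with total T = Σxᵢ is Gamma(α+n, β+T).
Sum of observations T = 3.1 milliseconds; n = 5.
Posterior: Gamma(5.3+5, 17.1+3.1) = Gamma(10.3, 20.2).
Posterior mean of λ = α/β = 10.3/20.2 = 0.5099.

0.5099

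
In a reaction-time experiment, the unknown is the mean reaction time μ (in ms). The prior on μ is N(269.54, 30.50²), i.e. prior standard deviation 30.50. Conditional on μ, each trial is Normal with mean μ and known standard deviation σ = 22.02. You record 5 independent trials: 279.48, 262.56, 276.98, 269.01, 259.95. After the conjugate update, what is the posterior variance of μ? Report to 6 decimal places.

87.820977

For Normal data with known variance σ², a Normal(μ₀, σ₀²) prior on μ is conjugate. Posterior precision = 1/σ₀² + n/σ²; posterior mean is the precision-weighted average of μ₀ and x̄.
σ₀² = 30.50² = 930.25, σ² = 22.02² = 484.8804; σ² + n·σ₀² = 484.8804 + 5·930.25 = 5136.1304.
Posterior precision = 1/σ₀² + n/σ² = 1/930.25 + 5/484.8804 = (σ² + n·σ₀²)/(σ₀²σ²) = 5136.1304/(930.25·484.8804); posterior variance σₙ² = σ₀²σ²/(σ² + n·σ₀²) = 930.25·484.8804/5136.1304 = 87.820977.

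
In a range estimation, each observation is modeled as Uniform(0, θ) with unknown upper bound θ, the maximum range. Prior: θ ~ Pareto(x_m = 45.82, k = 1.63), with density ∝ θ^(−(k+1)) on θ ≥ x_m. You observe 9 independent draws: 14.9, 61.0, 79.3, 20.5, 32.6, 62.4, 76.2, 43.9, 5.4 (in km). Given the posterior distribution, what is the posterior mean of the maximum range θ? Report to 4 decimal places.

A Pareto(scale x_m, shape k) prior on the upper bound θ of Uniform(0, θ) is conjugate: posterior is Pareto(max(x_m, max xᵢ), k + n).
Sample maximum = 79.3; prior scale x_m = 45.82 → posterior scale = max = 79.30.
Posterior shape = 1.63 + 9 = 10.63.
E[θ|data] = k·x_m/(k−1) = 10.63·79.30/9.63 = 87.5347.

87.5347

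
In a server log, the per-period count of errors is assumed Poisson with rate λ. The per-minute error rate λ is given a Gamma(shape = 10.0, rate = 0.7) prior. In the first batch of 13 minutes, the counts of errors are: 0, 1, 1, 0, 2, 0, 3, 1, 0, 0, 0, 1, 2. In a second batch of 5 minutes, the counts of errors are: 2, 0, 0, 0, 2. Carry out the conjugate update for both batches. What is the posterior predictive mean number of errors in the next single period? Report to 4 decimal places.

With a Gamma(shape α, rate β) prior, the Poisson likelihood is conjugate: the posterior is Gamma(α + ΣXᵢ, β + n).
Batch 1: sum of counts S = 11 over n = 13 minutes.
After batch 1: Gamma(α+S, β+n) = Gamma(10.0+11, 0.7+13) = Gamma(21.0, 13.7).
Batch 2: sum of counts S = 4 over n = 5 minutes.
After batch 2: Gamma(α+S, β+n) = Gamma(21.0+4, 13.7+5) = Gamma(25.0, 18.7).
The predictive distribution for one future period is NegBinom with mean α/β = 1.3369.

1.3369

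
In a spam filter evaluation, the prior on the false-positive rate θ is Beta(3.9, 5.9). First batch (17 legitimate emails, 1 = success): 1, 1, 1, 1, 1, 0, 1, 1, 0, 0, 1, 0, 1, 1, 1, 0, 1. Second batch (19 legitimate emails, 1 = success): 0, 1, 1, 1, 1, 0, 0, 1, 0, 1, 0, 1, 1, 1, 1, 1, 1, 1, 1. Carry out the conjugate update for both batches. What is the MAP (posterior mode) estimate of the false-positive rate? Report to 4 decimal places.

0.6598

The Beta prior is conjugate to a Binomial/Bernoulli likelihood; the update adds successes to α and failures to β.
After batch 1: Beta(3.9+12, 5.9+5) = Beta(15.9, 10.9).
After batch 2: Beta(15.9+14, 10.9+5) = Beta(29.9, 15.9).
Mode of Beta(a,b) for a,b>1 is (a−1)/(a+b−2) = 28.9/43.8 = 0.6598.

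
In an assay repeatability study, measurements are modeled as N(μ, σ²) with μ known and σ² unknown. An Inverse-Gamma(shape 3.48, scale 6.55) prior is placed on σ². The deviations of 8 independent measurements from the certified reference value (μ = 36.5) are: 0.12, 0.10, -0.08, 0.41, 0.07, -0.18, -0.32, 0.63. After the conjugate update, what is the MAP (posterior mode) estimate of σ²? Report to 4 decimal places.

With known mean μ and an Inverse-Gamma(α, β) prior on σ², the Normal likelihood is conjugate: posterior is Inv-Gamma(α + n/2, β + Σ(xᵢ−μ)²/2).
Σ(xᵢ−μ)² = (0.12)² + (0.10)² + (-0.08)² + (0.41)² + (0.07)² + (-0.18)² + (-0.32)² + (0.63)² = 0.7355.
Posterior: Inv-Gamma(3.48 + 8/2, 6.55 + 0.7355/2) = Inv-Gamma(7.48, 6.91775).
Mode = β/(α+1) = 6.91775/8.48 = 0.8158.

0.8158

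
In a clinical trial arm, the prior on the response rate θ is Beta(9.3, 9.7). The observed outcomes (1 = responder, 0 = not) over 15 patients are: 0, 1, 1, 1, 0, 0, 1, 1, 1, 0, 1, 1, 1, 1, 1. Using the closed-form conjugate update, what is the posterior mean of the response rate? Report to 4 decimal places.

0.5971

The Beta prior is conjugate to a Binomial/Bernoulli likelihood; the update adds successes to α and failures to β.
Posterior: Beta(α+k, β+n−k) = Beta(9.3+11, 9.7+4) = Beta(20.3, 13.7).
Posterior mean = α/(α+β) = 20.3/34.0 = 0.5971.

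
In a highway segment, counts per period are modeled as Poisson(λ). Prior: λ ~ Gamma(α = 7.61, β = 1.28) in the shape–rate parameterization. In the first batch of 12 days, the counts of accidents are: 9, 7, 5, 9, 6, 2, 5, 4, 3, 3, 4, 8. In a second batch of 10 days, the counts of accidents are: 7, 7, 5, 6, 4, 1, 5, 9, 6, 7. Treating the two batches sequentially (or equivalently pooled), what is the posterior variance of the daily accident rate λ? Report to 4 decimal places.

0.2392

With a Gamma(shape α, rate β) prior, the Poisson likelihood is conjugate: the posterior is Gamma(α + ΣXᵢ, β + n).
Batch 1: sum of counts S = 65 over n = 12 days.
After batch 1: Gamma(α+S, β+n) = Gamma(7.61+65, 1.28+12) = Gamma(72.61, 13.28).
Batch 2: sum of counts S = 57 over n = 10 days.
After batch 2: Gamma(α+S, β+n) = Gamma(72.61+57, 13.28+10) = Gamma(129.61, 23.28).
Var = α/β² = 129.61/23.28² = 0.2392.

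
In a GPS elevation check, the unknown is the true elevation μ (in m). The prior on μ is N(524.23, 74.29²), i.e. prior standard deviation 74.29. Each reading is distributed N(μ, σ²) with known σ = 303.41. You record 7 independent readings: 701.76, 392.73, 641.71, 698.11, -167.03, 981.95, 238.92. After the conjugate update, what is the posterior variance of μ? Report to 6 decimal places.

For Normal data with known variance σ², a Normal(μ₀, σ₀²) prior on μ is conjugate. Posterior precision = 1/σ₀² + n/σ²; posterior mean is the precision-weighted average of μ₀ and x̄.
σ₀² = 74.29² = 5519.0041, σ² = 303.41² = 92057.6281; σ² + n·σ₀² = 92057.6281 + 7·5519.0041 = 130690.6568.
Posterior precision = 1/σ₀² + n/σ² = 1/5519.0041 + 7/92057.6281 = (σ² + n·σ₀²)/(σ₀²σ²) = 130690.6568/(5519.0041·92057.6281); posterior variance σₙ² = σ₀²σ²/(σ² + n·σ₀²) = 5519.0041·92057.6281/130690.6568 = 3887.549725.

3887.549725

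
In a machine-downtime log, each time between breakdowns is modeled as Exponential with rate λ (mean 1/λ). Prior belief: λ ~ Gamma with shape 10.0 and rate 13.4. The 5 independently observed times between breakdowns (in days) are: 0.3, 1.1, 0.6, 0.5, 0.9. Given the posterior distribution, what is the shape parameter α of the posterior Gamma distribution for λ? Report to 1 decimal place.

With a Gamma(shape α, rate β) prior on the exponential rate λ, the posterior after n observations with total T = Σxᵢ is Gamma(α+n, β+T).
Sum of observations T = 3.4 days; n = 5.
Posterior: Gamma(10.0+5, 13.4+3.4) = Gamma(15.0, 16.8).
Posterior α = 15.0.

15.0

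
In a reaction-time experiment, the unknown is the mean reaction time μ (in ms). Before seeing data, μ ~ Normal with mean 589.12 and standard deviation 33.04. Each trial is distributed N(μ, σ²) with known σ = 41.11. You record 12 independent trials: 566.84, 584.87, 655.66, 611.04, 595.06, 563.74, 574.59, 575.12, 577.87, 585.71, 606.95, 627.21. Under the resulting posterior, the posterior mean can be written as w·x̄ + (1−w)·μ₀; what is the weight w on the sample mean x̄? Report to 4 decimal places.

0.8857

For Normal data with known variance σ², a Normal(μ₀, σ₀²) prior on μ is conjugate. Posterior precision = 1/σ₀² + n/σ²; posterior mean is the precision-weighted average of μ₀ and x̄.
σ₀² = 33.04² = 1091.6416, σ² = 41.11² = 1690.0321. Prior precision 1/σ₀² = 1/1091.6416; data precision n/σ² = 12/1690.0321.
w = (n/σ²)/(1/σ₀² + n/σ²) = n·σ₀²/(σ² + n·σ₀²) = 12·1091.6416/(1690.0321 + 12·1091.6416) = 13099.6992/14789.7313 = 0.8857.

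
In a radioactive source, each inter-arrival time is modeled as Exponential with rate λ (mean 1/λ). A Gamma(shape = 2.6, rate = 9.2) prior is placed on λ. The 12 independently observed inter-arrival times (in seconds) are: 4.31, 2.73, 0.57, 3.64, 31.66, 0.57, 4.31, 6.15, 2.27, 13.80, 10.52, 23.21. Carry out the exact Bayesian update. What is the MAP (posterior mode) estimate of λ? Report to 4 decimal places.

With a Gamma(shape α, rate β) prior on the exponential rate λ, the posterior after n observations with total T = Σxᵢ is Gamma(α+n, β+T).
Sum of observations T = 103.74 seconds; n = 12.
Posterior: Gamma(2.6+12, 9.2+103.74) = Gamma(14.6, 112.94).
Mode = (α−1)/β = 0.1204.

0.1204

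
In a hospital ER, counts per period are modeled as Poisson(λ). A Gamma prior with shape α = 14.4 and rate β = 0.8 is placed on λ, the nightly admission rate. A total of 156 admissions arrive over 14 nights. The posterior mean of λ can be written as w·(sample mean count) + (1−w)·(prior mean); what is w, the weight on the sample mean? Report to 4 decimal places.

0.9459

With a Gamma(shape α, rate β) prior, the Poisson likelihood is conjugate: the posterior is Gamma(α + ΣXᵢ, β + n).
Posterior mean = (α₀+S)/(β₀+n) = [n/(β₀+n)]·(S/n) + [β₀/(β₀+n)]·(α₀/β₀), so only n and β₀ enter the weight.
Weight on data w = n/(β₀+n) = 14/(0.8+14) = 14/14.8 = 0.9459.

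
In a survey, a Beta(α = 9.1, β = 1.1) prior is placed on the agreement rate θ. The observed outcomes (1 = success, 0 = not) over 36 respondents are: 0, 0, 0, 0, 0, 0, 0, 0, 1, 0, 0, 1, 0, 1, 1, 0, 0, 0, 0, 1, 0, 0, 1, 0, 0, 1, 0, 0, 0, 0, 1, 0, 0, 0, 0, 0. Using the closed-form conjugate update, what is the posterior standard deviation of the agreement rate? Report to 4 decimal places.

The Beta prior is conjugate to a Binomial/Bernoulli likelihood; the update adds successes to α and failures to β.
Posterior: Beta(α+k, β+n−k) = Beta(9.1+8, 1.1+28) = Beta(17.1, 29.1).
Var = αβ/((α+β)²(α+β+1)) = 17.1·29.1/(46.2²·47.2) = 0.00493927; SD = √0.00493927 = 0.0703.

0.0703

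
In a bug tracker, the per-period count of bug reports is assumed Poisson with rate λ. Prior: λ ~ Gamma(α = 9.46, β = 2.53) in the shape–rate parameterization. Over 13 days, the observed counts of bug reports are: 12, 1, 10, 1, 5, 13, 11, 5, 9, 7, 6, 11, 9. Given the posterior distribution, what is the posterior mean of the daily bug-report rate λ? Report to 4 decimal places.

With a Gamma(shape α, rate β) prior, the Poisson likelihood is conjugate: the posterior is Gamma(α + ΣXᵢ, β + n).
Sum of counts S = 100 over n = 13 days.
Posterior: Gamma(α+S, β+n) = Gamma(9.46+100, 2.53+13) = Gamma(109.46, 15.53).
Posterior mean = α/β = 109.46/15.53 = 7.0483.

7.0483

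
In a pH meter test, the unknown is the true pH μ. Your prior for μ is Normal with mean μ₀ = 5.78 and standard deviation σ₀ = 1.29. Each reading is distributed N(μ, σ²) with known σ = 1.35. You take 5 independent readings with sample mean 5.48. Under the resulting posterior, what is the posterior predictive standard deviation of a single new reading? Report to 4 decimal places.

For Normal data with known variance σ², a Normal(μ₀, σ₀²) prior on μ is conjugate. Posterior precision = 1/σ₀² + n/σ²; posterior mean is the precision-weighted average of μ₀ and x̄.
σ₀² = 1.29² = 1.6641, σ² = 1.35² = 1.8225; σ² + n·σ₀² = 1.8225 + 5·1.6641 = 10.143.
Posterior precision = 1/σ₀² + n/σ² = 1/1.6641 + 5/1.8225 = (σ² + n·σ₀²)/(σ₀²σ²) = 10.143/(1.6641·1.8225); posterior variance σₙ² = σ₀²σ²/(σ² + n·σ₀²) = 1.6641·1.8225/10.143 = 0.299006.
Predictive variance for one new observation = σₙ² + σ² = 1.6641·1.8225/10.143 + 1.8225 = σ²·(σ₀² + 10.143)/10.143 = 1.8225·11.8071/10.143 = 2.121506; SD = √(1.8225·11.8071/10.143) = 1.4565.

1.4565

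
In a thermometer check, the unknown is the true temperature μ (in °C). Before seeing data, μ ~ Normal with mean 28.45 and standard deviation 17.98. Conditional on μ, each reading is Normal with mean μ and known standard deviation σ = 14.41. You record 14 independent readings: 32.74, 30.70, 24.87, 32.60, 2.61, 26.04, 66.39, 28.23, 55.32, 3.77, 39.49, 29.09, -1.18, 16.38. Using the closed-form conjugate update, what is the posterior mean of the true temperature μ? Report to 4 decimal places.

27.6817

For Normal data with known variance σ², a Normal(μ₀, σ₀²) prior on μ is conjugate. Posterior precision = 1/σ₀² + n/σ²; posterior mean is the precision-weighted average of μ₀ and x̄.
Σxᵢ = 32.74 + 30.70 + 24.87 + 32.60 + 2.61 + 26.04 + 66.39 + 28.23 + 55.32 + 3.77 + 39.49 + 29.09 + (-1.18) + 16.38 = 387.05, so n·x̄ = 387.05.
σ₀² = 17.98² = 323.2804, σ² = 14.41² = 207.6481; σ² + n·σ₀² = 207.6481 + 14·323.2804 = 4733.5737.
Posterior mean = (μ₀/σ₀² + n·x̄/σ²)/(1/σ₀² + n/σ²) = (σ²·μ₀ + σ₀²·n·x̄)/(σ² + n·σ₀²) = (207.6481·28.45 + 323.2804·387.05)/4733.5737 = 131033.267265/4733.5737 = 27.6817.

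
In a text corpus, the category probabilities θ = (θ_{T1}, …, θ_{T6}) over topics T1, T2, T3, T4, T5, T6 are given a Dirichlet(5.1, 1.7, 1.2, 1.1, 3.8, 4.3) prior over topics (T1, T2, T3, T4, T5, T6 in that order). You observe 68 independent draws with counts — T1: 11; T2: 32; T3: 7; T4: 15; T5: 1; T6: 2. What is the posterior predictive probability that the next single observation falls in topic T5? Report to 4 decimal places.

The Dirichlet prior is conjugate to the Multinomial likelihood: each posterior αⱼ = prior αⱼ + observed count nⱼ.
Posterior concentration: (16.1, 33.7, 8.2, 16.1, 4.8, 6.3), total = 85.2.
P(next = T5 | data) = α_{T5}/Σα = 0.0563.

0.0563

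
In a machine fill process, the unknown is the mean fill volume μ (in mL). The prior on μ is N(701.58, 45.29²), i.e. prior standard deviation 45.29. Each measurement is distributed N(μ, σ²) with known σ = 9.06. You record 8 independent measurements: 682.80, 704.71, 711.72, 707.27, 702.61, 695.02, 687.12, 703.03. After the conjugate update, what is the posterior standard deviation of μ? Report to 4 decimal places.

3.1952

For Normal data with known variance σ², a Normal(μ₀, σ₀²) prior on μ is conjugate. Posterior precision = 1/σ₀² + n/σ²; posterior mean is the precision-weighted average of μ₀ and x̄.
σ₀² = 45.29² = 2051.1841, σ² = 9.06² = 82.0836; σ² + n·σ₀² = 82.0836 + 8·2051.1841 = 16491.5564.
Posterior precision = 1/σ₀² + n/σ² = 1/2051.1841 + 8/82.0836 = (σ² + n·σ₀²)/(σ₀²σ²) = 16491.5564/(2051.1841·82.0836); posterior variance σₙ² = σ₀²σ²/(σ² + n·σ₀²) = 2051.1841·82.0836/16491.5564 = 10.209381.
Posterior SD = √σₙ² = √(2051.1841·82.0836/16491.5564) = 3.1952.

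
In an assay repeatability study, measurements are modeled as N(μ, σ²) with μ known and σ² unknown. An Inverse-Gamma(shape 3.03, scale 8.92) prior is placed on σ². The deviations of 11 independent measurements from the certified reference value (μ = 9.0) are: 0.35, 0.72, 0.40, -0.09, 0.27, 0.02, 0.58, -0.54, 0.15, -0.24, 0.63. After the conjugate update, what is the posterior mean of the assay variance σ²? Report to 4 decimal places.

1.3166

With known mean μ and an Inverse-Gamma(α, β) prior on σ², the Normal likelihood is conjugate: posterior is Inv-Gamma(α + n/2, β + Σ(xᵢ−μ)²/2).
Σ(xᵢ−μ)² = (0.35)² + (0.72)² + (0.40)² + (-0.09)² + (0.27)² + (0.02)² + (0.58)² + (-0.54)² + (0.15)² + (-0.24)² + (0.63)² = 1.9873.
Posterior: Inv-Gamma(3.03 + 11/2, 8.92 + 1.9873/2) = Inv-Gamma(8.53, 9.91365).
E[σ²|data] = β/(α−1) = 9.91365/7.53 = 1.3166.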